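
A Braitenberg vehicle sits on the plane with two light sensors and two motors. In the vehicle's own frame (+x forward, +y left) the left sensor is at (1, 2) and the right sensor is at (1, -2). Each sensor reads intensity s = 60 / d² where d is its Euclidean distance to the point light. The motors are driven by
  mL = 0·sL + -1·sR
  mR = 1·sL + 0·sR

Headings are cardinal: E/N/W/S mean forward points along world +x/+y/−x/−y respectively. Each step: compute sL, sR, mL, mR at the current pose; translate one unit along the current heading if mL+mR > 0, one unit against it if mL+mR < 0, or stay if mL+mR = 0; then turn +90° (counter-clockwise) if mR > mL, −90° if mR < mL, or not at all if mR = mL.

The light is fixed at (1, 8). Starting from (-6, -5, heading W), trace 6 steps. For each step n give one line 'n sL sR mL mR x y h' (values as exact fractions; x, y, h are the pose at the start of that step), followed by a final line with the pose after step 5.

n=0: pose=(-6,-5,W); sL=60/289, sR=12/37; mL=-12/37, mR=60/289; mL+mR=-1248/10693 → advance -1; mR−mL=5688/10693 → turn +1·90°
n=1: pose=(-5,-5,S); sL=15/53, sR=3/13; mL=-3/13, mR=15/53; mL+mR=36/689 → advance +1; mR−mL=354/689 → turn +1·90°
n=2: pose=(-5,-6,E); sL=60/169, sR=60/281; mL=-60/281, mR=60/169; mL+mR=6720/47489 → advance +1; mR−mL=27000/47489 → turn +1·90°
n=3: pose=(-4,-6,N); sL=30/109, sR=30/89; mL=-30/89, mR=30/109; mL+mR=-600/9701 → advance -1; mR−mL=5940/9701 → turn +1·90°
n=4: pose=(-4,-7,W); sL=12/65, sR=12/41; mL=-12/41, mR=12/65; mL+mR=-288/2665 → advance -1; mR−mL=1272/2665 → turn +1·90°
n=5: pose=(-3,-7,S); sL=3/13, sR=15/73; mL=-15/73, mR=3/13; mL+mR=24/949 → advance +1; mR−mL=414/949 → turn +1·90°

0 60/289 12/37 -12/37 60/289 -6 -5 W
1 15/53 3/13 -3/13 15/53 -5 -5 S
2 60/169 60/281 -60/281 60/169 -5 -6 E
3 30/109 30/89 -30/89 30/109 -4 -6 N
4 12/65 12/41 -12/41 12/65 -4 -7 W
5 3/13 15/73 -15/73 3/13 -3 -7 S
final -3 -8 E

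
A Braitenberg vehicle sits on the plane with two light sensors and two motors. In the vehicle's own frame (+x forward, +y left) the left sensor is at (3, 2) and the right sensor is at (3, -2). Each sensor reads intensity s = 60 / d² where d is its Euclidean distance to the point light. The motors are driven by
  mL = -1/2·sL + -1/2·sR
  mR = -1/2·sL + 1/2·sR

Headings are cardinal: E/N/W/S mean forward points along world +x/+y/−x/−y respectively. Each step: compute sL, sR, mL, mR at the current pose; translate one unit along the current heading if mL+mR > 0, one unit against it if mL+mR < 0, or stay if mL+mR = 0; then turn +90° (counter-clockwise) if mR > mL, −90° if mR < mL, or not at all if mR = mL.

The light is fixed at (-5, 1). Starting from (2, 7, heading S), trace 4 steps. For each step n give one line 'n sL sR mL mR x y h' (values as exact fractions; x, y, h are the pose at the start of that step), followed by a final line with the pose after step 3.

0 2/3 30/17 -62/51 28/51 2 7 S
1 60/181 12/25 -1836/4525 336/4525 2 8 E
2 15/29 15/41 -525/1189 -90/1189 1 8 N
3 12/5 60/73 -588/365 -288/365 1 7 W
final 2 7 S

n=0: pose=(2,7,S); sL=2/3, sR=30/17; mL=-62/51, mR=28/51; mL+mR=-2/3 → advance -1; mR−mL=30/17 → turn +1·90°
n=1: pose=(2,8,E); sL=60/181, sR=12/25; mL=-1836/4525, mR=336/4525; mL+mR=-60/181 → advance -1; mR−mL=12/25 → turn +1·90°
n=2: pose=(1,8,N); sL=15/29, sR=15/41; mL=-525/1189, mR=-90/1189; mL+mR=-15/29 → advance -1; mR−mL=15/41 → turn +1·90°
n=3: pose=(1,7,W); sL=12/5, sR=60/73; mL=-588/365, mR=-288/365; mL+mR=-12/5 → advance -1; mR−mL=60/73 → turn +1·90°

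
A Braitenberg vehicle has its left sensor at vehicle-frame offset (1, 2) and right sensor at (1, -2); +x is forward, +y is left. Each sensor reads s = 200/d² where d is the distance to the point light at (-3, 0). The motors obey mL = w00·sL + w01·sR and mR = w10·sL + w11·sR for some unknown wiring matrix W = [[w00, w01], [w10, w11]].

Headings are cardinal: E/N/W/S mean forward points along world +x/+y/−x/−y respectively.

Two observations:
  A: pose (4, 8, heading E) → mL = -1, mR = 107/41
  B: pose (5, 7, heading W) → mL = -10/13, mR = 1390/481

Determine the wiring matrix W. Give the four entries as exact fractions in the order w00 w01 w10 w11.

obs A: pose=(4,8,E) → sL=50/41, sR=2, mL=-1, mR=107/41
obs B: pose=(5,7,W) → sL=100/37, sR=20/13, mL=-10/13, mR=1390/481
sensor matrix S = [[50/41, 2], [100/37, 20/13]]; det S = -69600/19721
solve [mL_A; mL_B] = S·[w00; w01] and [mR_A; mR_B] = S·[w10; w11]:
  w00 = 0, w01 = -1/2, w10 = 1/2, w11 = 1

0 -1/2 1/2 1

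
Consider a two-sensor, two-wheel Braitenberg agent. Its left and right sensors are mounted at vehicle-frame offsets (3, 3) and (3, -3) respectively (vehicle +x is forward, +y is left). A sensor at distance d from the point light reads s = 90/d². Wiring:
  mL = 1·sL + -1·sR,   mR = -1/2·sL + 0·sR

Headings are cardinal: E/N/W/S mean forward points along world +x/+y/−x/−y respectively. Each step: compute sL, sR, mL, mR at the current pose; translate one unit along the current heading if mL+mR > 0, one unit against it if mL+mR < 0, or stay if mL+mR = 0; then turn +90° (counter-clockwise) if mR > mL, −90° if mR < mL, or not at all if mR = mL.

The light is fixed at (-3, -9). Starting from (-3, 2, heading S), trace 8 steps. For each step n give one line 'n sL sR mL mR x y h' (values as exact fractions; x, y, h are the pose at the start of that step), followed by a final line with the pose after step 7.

n=0: pose=(-3,2,S); sL=90/73, sR=90/73; mL=0, mR=-45/73; mL+mR=-45/73 → advance -1; mR−mL=-45/73 → turn -1·90°
n=1: pose=(-3,3,W); sL=1, sR=5/13; mL=8/13, mR=-1/2; mL+mR=3/26 → advance +1; mR−mL=-29/26 → turn -1·90°
n=2: pose=(-4,3,N); sL=90/241, sR=90/229; mL=-1080/55189, mR=-45/241; mL+mR=-11385/55189 → advance -1; mR−mL=-9225/55189 → turn -1·90°
n=3: pose=(-4,2,E); sL=9/20, sR=45/34; mL=-297/340, mR=-9/40; mL+mR=-747/680 → advance -1; mR−mL=441/680 → turn +1·90°
n=4: pose=(-5,2,N); sL=90/221, sR=90/197; mL=-2160/43537, mR=-45/221; mL+mR=-11025/43537 → advance -1; mR−mL=-6705/43537 → turn -1·90°
n=5: pose=(-5,1,E); sL=9/17, sR=9/5; mL=-108/85, mR=-9/34; mL+mR=-261/170 → advance -1; mR−mL=171/170 → turn +1·90°
n=6: pose=(-6,1,N); sL=18/41, sR=90/169; mL=-648/6929, mR=-9/41; mL+mR=-2169/6929 → advance -1; mR−mL=-873/6929 → turn -1·90°
n=7: pose=(-6,0,E); sL=5/8, sR=5/2; mL=-15/8, mR=-5/16; mL+mR=-35/16 → advance -1; mR−mL=25/16 → turn +1·90°

0 90/73 90/73 0 -45/73 -3 2 S
1 1 5/13 8/13 -1/2 -3 3 W
2 90/241 90/229 -1080/55189 -45/241 -4 3 N
3 9/20 45/34 -297/340 -9/40 -4 2 E
4 90/221 90/197 -2160/43537 -45/221 -5 2 N
5 9/17 9/5 -108/85 -9/34 -5 1 E
6 18/41 90/169 -648/6929 -9/41 -6 1 N
7 5/8 5/2 -15/8 -5/16 -6 0 E
final -7 0 N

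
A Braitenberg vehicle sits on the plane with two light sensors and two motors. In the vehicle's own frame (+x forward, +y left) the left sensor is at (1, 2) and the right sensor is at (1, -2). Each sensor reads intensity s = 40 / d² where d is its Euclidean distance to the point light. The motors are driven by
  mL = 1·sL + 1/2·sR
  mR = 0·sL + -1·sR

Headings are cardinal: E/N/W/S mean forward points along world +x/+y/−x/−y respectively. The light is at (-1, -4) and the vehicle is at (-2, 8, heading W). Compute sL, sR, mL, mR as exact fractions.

5/13 1/5 63/130 -1/5

left sensor world pos  = (-3, 6); dL² = 104
right sensor world pos = (-3, 10); dR² = 200
sL = 40/104 = 5/13
sR = 40/200 = 1/5
mL = 1·sL + 1/2·sR = 63/130
mR = 0·sL + -1·sR = -1/5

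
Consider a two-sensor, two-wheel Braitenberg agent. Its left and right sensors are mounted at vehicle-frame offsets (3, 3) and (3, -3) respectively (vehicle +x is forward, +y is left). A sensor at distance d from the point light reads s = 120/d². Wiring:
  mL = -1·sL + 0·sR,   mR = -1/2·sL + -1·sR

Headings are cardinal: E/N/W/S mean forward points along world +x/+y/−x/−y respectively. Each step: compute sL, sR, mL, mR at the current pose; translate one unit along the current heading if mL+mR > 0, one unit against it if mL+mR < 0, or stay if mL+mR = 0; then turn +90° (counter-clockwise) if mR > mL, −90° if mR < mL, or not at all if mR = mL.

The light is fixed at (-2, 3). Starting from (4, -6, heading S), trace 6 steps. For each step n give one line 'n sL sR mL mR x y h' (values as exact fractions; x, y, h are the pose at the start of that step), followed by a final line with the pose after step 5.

0 8/15 40/51 -8/15 -268/255 4 -6 S
1 12/13 60/17 -12/13 -882/221 4 -5 W
2 120/41 24/25 -120/41 -2484/1025 5 -5 N
3 3/4 30/13 -3/4 -279/104 5 -6 W
4 120/61 120/157 -120/61 -16740/9577 6 -6 N
5 60/97 60/37 -60/97 -6930/3589 6 -7 W
final 7 -7 N

n=0: pose=(4,-6,S); sL=8/15, sR=40/51; mL=-8/15, mR=-268/255; mL+mR=-404/255 → advance -1; mR−mL=-44/85 → turn -1·90°
n=1: pose=(4,-5,W); sL=12/13, sR=60/17; mL=-12/13, mR=-882/221; mL+mR=-1086/221 → advance -1; mR−mL=-678/221 → turn -1·90°
n=2: pose=(5,-5,N); sL=120/41, sR=24/25; mL=-120/41, mR=-2484/1025; mL+mR=-5484/1025 → advance -1; mR−mL=516/1025 → turn +1·90°
n=3: pose=(5,-6,W); sL=3/4, sR=30/13; mL=-3/4, mR=-279/104; mL+mR=-357/104 → advance -1; mR−mL=-201/104 → turn -1·90°
n=4: pose=(6,-6,N); sL=120/61, sR=120/157; mL=-120/61, mR=-16740/9577; mL+mR=-35580/9577 → advance -1; mR−mL=2100/9577 → turn +1·90°
n=5: pose=(6,-7,W); sL=60/97, sR=60/37; mL=-60/97, mR=-6930/3589; mL+mR=-9150/3589 → advance -1; mR−mL=-4710/3589 → turn -1·90°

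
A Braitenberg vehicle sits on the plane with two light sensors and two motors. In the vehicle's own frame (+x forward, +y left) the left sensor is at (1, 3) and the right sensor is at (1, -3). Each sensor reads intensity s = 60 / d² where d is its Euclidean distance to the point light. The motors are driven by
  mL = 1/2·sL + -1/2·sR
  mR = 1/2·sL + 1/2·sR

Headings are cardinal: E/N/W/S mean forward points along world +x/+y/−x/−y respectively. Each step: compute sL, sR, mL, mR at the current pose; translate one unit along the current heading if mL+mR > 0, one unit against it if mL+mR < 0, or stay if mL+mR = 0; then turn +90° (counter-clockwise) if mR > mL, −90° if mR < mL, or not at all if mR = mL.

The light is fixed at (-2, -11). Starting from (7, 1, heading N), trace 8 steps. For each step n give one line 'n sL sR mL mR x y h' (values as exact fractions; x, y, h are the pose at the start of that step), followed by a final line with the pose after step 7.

n=0: pose=(7,1,N); sL=12/41, sR=60/313; mL=648/12833, mR=3108/12833; mL+mR=12/41 → advance +1; mR−mL=60/313 → turn +1·90°
n=1: pose=(7,2,W); sL=15/41, sR=3/16; mL=117/1312, mR=363/1312; mL+mR=15/41 → advance +1; mR−mL=3/16 → turn +1·90°
n=2: pose=(6,2,S); sL=12/53, sR=60/169; mL=-576/8957, mR=2604/8957; mL+mR=12/53 → advance +1; mR−mL=60/169 → turn +1·90°
n=3: pose=(6,1,E); sL=10/51, sR=10/27; mL=-40/459, mR=130/459; mL+mR=10/51 → advance +1; mR−mL=10/27 → turn +1·90°
n=4: pose=(7,1,N); sL=12/41, sR=60/313; mL=648/12833, mR=3108/12833; mL+mR=12/41 → advance +1; mR−mL=60/313 → turn +1·90°
n=5: pose=(7,2,W); sL=15/41, sR=3/16; mL=117/1312, mR=363/1312; mL+mR=15/41 → advance +1; mR−mL=3/16 → turn +1·90°
n=6: pose=(6,2,S); sL=12/53, sR=60/169; mL=-576/8957, mR=2604/8957; mL+mR=12/53 → advance +1; mR−mL=60/169 → turn +1·90°
n=7: pose=(6,1,E); sL=10/51, sR=10/27; mL=-40/459, mR=130/459; mL+mR=10/51 → advance +1; mR−mL=10/27 → turn +1·90°

0 12/41 60/313 648/12833 3108/12833 7 1 N
1 15/41 3/16 117/1312 363/1312 7 2 W
2 12/53 60/169 -576/8957 2604/8957 6 2 S
3 10/51 10/27 -40/459 130/459 6 1 E
4 12/41 60/313 648/12833 3108/12833 7 1 N
5 15/41 3/16 117/1312 363/1312 7 2 W
6 12/53 60/169 -576/8957 2604/8957 6 2 S
7 10/51 10/27 -40/459 130/459 6 1 E
final 7 1 N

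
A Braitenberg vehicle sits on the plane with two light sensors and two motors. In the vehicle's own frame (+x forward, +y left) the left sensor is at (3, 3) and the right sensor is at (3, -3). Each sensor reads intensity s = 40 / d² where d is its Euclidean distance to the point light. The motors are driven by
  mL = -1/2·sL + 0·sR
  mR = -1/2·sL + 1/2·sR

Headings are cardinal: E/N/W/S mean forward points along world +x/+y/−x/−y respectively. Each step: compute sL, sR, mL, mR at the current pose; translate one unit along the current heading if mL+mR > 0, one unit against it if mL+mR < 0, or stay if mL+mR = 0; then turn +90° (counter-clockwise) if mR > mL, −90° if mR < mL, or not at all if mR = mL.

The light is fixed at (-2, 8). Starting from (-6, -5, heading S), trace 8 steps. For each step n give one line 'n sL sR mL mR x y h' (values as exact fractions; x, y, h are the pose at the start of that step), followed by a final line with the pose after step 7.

n=0: pose=(-6,-5,S); sL=40/257, sR=8/61; mL=-20/257, mR=-192/15677; mL+mR=-1412/15677 → advance -1; mR−mL=4/61 → turn +1·90°
n=1: pose=(-6,-4,E); sL=20/41, sR=20/113; mL=-10/41, mR=-720/4633; mL+mR=-1850/4633 → advance -1; mR−mL=10/113 → turn +1·90°
n=2: pose=(-7,-4,N); sL=8/29, sR=8/17; mL=-4/29, mR=48/493; mL+mR=-20/493 → advance -1; mR−mL=4/17 → turn +1·90°
n=3: pose=(-7,-5,W); sL=1/8, sR=10/41; mL=-1/16, mR=39/656; mL+mR=-1/328 → advance -1; mR−mL=5/41 → turn +1·90°
n=4: pose=(-6,-5,S); sL=40/257, sR=8/61; mL=-20/257, mR=-192/15677; mL+mR=-1412/15677 → advance -1; mR−mL=4/61 → turn +1·90°
n=5: pose=(-6,-4,E); sL=20/41, sR=20/113; mL=-10/41, mR=-720/4633; mL+mR=-1850/4633 → advance -1; mR−mL=10/113 → turn +1·90°
n=6: pose=(-7,-4,N); sL=8/29, sR=8/17; mL=-4/29, mR=48/493; mL+mR=-20/493 → advance -1; mR−mL=4/17 → turn +1·90°
n=7: pose=(-7,-5,W); sL=1/8, sR=10/41; mL=-1/16, mR=39/656; mL+mR=-1/328 → advance -1; mR−mL=5/41 → turn +1·90°

0 40/257 8/61 -20/257 -192/15677 -6 -5 S
1 20/41 20/113 -10/41 -720/4633 -6 -4 E
2 8/29 8/17 -4/29 48/493 -7 -4 N
3 1/8 10/41 -1/16 39/656 -7 -5 W
4 40/257 8/61 -20/257 -192/15677 -6 -5 S
5 20/41 20/113 -10/41 -720/4633 -6 -4 E
6 8/29 8/17 -4/29 48/493 -7 -4 N
7 1/8 10/41 -1/16 39/656 -7 -5 W
final -6 -5 S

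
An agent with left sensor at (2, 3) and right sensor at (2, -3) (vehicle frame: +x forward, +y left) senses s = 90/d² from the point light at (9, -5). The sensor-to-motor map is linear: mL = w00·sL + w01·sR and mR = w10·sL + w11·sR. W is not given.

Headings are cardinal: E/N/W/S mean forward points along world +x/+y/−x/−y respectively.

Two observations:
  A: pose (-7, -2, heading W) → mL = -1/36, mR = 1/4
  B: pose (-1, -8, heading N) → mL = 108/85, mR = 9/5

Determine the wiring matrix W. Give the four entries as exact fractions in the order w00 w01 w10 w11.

obs A: pose=(-7,-2,W) → sL=5/18, sR=1/4, mL=-1/36, mR=1/4
obs B: pose=(-1,-8,N) → sL=9/17, sR=9/5, mL=108/85, mR=9/5
sensor matrix S = [[5/18, 1/4], [9/17, 9/5]]; det S = 25/68
solve [mL_A; mL_B] = S·[w00; w01] and [mR_A; mR_B] = S·[w10; w11]:
  w00 = -1, w01 = 1, w10 = 0, w11 = 1

-1 1 0 1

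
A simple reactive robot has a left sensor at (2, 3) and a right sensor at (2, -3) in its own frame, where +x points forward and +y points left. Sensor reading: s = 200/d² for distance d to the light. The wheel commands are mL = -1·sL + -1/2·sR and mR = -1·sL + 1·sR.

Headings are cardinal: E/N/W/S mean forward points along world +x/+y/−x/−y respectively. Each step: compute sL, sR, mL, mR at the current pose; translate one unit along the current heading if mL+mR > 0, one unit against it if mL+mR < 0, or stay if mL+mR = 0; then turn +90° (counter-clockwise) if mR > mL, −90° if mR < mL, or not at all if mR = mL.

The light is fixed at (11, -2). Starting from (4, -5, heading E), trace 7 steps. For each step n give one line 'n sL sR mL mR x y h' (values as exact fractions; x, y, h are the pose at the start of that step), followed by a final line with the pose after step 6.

n=0: pose=(4,-5,E); sL=8, sR=200/61; mL=-588/61, mR=-288/61; mL+mR=-876/61 → advance -1; mR−mL=300/61 → turn +1·90°
n=1: pose=(3,-5,N); sL=100/61, sR=100/13; mL=-4350/793, mR=4800/793; mL+mR=450/793 → advance +1; mR−mL=150/13 → turn +1·90°
n=2: pose=(3,-4,W); sL=8/5, sR=200/101; mL=-1308/505, mR=192/505; mL+mR=-1116/505 → advance -1; mR−mL=300/101 → turn +1·90°
n=3: pose=(4,-4,S); sL=25/4, sR=50/29; mL=-825/116, mR=-525/116; mL+mR=-675/58 → advance -1; mR−mL=75/29 → turn +1·90°
n=4: pose=(4,-3,E); sL=200/29, sR=200/41; mL=-11100/1189, mR=-2400/1189; mL+mR=-13500/1189 → advance -1; mR−mL=300/41 → turn +1·90°
n=5: pose=(3,-3,N); sL=100/61, sR=100/13; mL=-4350/793, mR=4800/793; mL+mR=450/793 → advance +1; mR−mL=150/13 → turn +1·90°
n=6: pose=(3,-2,W); sL=200/109, sR=200/109; mL=-300/109, mR=0; mL+mR=-300/109 → advance -1; mR−mL=300/109 → turn +1·90°

0 8 200/61 -588/61 -288/61 4 -5 E
1 100/61 100/13 -4350/793 4800/793 3 -5 N
2 8/5 200/101 -1308/505 192/505 3 -4 W
3 25/4 50/29 -825/116 -525/116 4 -4 S
4 200/29 200/41 -11100/1189 -2400/1189 4 -3 E
5 100/61 100/13 -4350/793 4800/793 3 -3 N
6 200/109 200/109 -300/109 0 3 -2 W
final 4 -2 S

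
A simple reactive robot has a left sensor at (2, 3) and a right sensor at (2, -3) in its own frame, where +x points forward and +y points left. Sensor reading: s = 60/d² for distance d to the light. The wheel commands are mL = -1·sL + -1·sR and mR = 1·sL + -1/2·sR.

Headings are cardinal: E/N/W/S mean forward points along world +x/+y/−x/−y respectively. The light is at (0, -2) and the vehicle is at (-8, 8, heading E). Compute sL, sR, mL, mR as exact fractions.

12/41 12/17 -696/697 -42/697

left sensor world pos  = (-6, 11); dL² = 205
right sensor world pos = (-6, 5); dR² = 85
sL = 60/205 = 12/41
sR = 60/85 = 12/17
mL = -1·sL + -1·sR = -696/697
mR = 1·sL + -1/2·sR = -42/697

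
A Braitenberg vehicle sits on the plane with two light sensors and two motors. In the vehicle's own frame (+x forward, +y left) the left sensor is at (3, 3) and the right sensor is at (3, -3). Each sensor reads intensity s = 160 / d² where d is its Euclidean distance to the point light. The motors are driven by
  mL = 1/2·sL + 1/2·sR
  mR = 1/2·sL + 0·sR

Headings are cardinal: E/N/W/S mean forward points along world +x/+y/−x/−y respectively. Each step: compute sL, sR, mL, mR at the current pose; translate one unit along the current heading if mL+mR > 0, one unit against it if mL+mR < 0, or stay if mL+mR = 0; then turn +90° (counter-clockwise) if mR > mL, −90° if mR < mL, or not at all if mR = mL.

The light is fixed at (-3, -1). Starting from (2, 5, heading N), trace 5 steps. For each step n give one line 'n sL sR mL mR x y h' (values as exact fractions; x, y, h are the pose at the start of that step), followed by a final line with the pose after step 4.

0 32/17 32/29 736/493 16/17 2 5 N
1 40/41 2 61/41 20/41 2 6 E
2 160/97 32/5 1952/485 80/97 3 6 S
3 80/9 16/9 16/3 40/9 3 5 W
4 32/17 32/29 736/493 16/17 2 5 N
final 2 6 E

n=0: pose=(2,5,N); sL=32/17, sR=32/29; mL=736/493, mR=16/17; mL+mR=1200/493 → advance +1; mR−mL=-16/29 → turn -1·90°
n=1: pose=(2,6,E); sL=40/41, sR=2; mL=61/41, mR=20/41; mL+mR=81/41 → advance +1; mR−mL=-1 → turn -1·90°
n=2: pose=(3,6,S); sL=160/97, sR=32/5; mL=1952/485, mR=80/97; mL+mR=2352/485 → advance +1; mR−mL=-16/5 → turn -1·90°
n=3: pose=(3,5,W); sL=80/9, sR=16/9; mL=16/3, mR=40/9; mL+mR=88/9 → advance +1; mR−mL=-8/9 → turn -1·90°
n=4: pose=(2,5,N); sL=32/17, sR=32/29; mL=736/493, mR=16/17; mL+mR=1200/493 → advance +1; mR−mL=-16/29 → turn -1·90°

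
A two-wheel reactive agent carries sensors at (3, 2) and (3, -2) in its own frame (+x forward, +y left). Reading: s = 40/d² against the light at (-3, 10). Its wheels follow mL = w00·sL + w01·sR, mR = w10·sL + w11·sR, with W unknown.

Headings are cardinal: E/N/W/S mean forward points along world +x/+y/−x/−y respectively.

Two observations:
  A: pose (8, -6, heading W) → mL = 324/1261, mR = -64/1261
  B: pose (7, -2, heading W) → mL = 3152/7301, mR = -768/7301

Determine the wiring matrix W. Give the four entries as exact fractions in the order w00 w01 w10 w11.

1 1 1 -1

obs A: pose=(8,-6,W) → sL=10/97, sR=2/13, mL=324/1261, mR=-64/1261
obs B: pose=(7,-2,W) → sL=8/49, sR=40/149, mL=3152/7301, mR=-768/7301
sensor matrix S = [[10/97, 2/13], [8/49, 40/149]]; det S = 23552/9206561
solve [mL_A; mL_B] = S·[w00; w01] and [mR_A; mR_B] = S·[w10; w11]:
  w00 = 1, w01 = 1, w10 = 1, w11 = -1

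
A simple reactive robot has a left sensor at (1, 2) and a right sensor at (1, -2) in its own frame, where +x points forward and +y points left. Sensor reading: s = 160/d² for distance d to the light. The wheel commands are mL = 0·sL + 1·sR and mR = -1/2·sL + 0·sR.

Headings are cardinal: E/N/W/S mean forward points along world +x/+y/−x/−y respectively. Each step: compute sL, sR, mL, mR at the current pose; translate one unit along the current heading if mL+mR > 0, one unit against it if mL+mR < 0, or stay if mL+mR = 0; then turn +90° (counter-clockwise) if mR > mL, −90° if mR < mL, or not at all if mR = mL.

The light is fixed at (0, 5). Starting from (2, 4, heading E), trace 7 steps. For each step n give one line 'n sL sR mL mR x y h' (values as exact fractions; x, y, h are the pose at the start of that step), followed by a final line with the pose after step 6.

n=0: pose=(2,4,E); sL=16, sR=80/9; mL=80/9, mR=-8; mL+mR=8/9 → advance +1; mR−mL=-152/9 → turn -1·90°
n=1: pose=(3,4,S); sL=160/29, sR=32; mL=32, mR=-80/29; mL+mR=848/29 → advance +1; mR−mL=-1008/29 → turn -1·90°
n=2: pose=(3,3,W); sL=8, sR=40; mL=40, mR=-4; mL+mR=36 → advance +1; mR−mL=-44 → turn -1·90°
n=3: pose=(2,3,N); sL=160, sR=160/17; mL=160/17, mR=-80; mL+mR=-1200/17 → advance -1; mR−mL=-1520/17 → turn -1·90°
n=4: pose=(2,2,E); sL=16, sR=80/17; mL=80/17, mR=-8; mL+mR=-56/17 → advance -1; mR−mL=-216/17 → turn -1·90°
n=5: pose=(1,2,S); sL=32/5, sR=160/17; mL=160/17, mR=-16/5; mL+mR=528/85 → advance +1; mR−mL=-1072/85 → turn -1·90°
n=6: pose=(1,1,W); sL=40/9, sR=40; mL=40, mR=-20/9; mL+mR=340/9 → advance +1; mR−mL=-380/9 → turn -1·90°

0 16 80/9 80/9 -8 2 4 E
1 160/29 32 32 -80/29 3 4 S
2 8 40 40 -4 3 3 W
3 160 160/17 160/17 -80 2 3 N
4 16 80/17 80/17 -8 2 2 E
5 32/5 160/17 160/17 -16/5 1 2 S
6 40/9 40 40 -20/9 1 1 W
final 0 1 N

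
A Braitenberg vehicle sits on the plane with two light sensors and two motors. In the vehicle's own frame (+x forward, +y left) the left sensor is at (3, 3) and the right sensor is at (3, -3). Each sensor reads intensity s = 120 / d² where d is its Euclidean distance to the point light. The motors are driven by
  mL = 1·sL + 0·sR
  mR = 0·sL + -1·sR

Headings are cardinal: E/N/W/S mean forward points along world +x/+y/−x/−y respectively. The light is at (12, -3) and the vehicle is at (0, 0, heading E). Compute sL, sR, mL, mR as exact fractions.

left sensor world pos  = (3, 3); dL² = 117
right sensor world pos = (3, -3); dR² = 81
sL = 120/117 = 40/39
sR = 120/81 = 40/27
mL = 1·sL + 0·sR = 40/39
mR = 0·sL + -1·sR = -40/27

40/39 40/27 40/39 -40/27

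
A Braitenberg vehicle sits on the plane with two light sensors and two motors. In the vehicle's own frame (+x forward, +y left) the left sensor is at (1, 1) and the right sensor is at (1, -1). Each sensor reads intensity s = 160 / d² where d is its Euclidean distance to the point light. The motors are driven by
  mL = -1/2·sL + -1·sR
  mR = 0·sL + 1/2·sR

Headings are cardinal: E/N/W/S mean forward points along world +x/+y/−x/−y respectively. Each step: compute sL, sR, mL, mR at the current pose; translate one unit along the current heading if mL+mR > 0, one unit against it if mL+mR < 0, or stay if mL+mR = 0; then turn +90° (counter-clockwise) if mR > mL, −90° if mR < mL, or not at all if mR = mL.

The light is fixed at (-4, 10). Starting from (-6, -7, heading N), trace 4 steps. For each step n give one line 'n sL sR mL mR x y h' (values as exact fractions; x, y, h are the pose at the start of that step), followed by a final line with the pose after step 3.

n=0: pose=(-6,-7,N); sL=32/53, sR=160/257; mL=-12592/13621, mR=80/257; mL+mR=-8352/13621 → advance -1; mR−mL=16832/13621 → turn +1·90°
n=1: pose=(-6,-8,W); sL=16/37, sR=80/149; mL=-4152/5513, mR=40/149; mL+mR=-2672/5513 → advance -1; mR−mL=5632/5513 → turn +1·90°
n=2: pose=(-5,-8,S); sL=160/361, sR=32/73; mL=-17392/26353, mR=16/73; mL+mR=-11616/26353 → advance -1; mR−mL=23168/26353 → turn +1·90°
n=3: pose=(-5,-7,E); sL=5/8, sR=40/81; mL=-1045/1296, mR=20/81; mL+mR=-725/1296 → advance -1; mR−mL=455/432 → turn +1·90°

0 32/53 160/257 -12592/13621 80/257 -6 -7 N
1 16/37 80/149 -4152/5513 40/149 -6 -8 W
2 160/361 32/73 -17392/26353 16/73 -5 -8 S
3 5/8 40/81 -1045/1296 20/81 -5 -7 E
final -6 -7 N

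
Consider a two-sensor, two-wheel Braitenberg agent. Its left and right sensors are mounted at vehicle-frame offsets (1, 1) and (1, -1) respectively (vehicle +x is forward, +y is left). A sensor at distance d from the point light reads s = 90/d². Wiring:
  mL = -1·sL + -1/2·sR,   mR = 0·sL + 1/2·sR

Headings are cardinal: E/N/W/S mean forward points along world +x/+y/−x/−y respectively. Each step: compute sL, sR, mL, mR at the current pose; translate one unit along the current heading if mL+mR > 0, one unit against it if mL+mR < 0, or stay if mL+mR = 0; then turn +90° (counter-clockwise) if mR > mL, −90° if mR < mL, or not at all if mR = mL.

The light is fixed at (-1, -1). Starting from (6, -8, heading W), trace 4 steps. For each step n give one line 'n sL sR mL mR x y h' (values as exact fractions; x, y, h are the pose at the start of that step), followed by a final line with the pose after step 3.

0 9/10 5/4 -61/40 5/8 6 -8 W
1 18/29 90/113 -3339/3277 45/113 7 -8 S
2 45/53 9/13 -1647/1378 9/26 7 -7 E
3 90/61 90/89 -10755/5429 45/89 6 -7 N
final 6 -8 W

n=0: pose=(6,-8,W); sL=9/10, sR=5/4; mL=-61/40, mR=5/8; mL+mR=-9/10 → advance -1; mR−mL=43/20 → turn +1·90°
n=1: pose=(7,-8,S); sL=18/29, sR=90/113; mL=-3339/3277, mR=45/113; mL+mR=-18/29 → advance -1; mR−mL=4644/3277 → turn +1·90°
n=2: pose=(7,-7,E); sL=45/53, sR=9/13; mL=-1647/1378, mR=9/26; mL+mR=-45/53 → advance -1; mR−mL=1062/689 → turn +1·90°
n=3: pose=(6,-7,N); sL=90/61, sR=90/89; mL=-10755/5429, mR=45/89; mL+mR=-90/61 → advance -1; mR−mL=13500/5429 → turn +1·90°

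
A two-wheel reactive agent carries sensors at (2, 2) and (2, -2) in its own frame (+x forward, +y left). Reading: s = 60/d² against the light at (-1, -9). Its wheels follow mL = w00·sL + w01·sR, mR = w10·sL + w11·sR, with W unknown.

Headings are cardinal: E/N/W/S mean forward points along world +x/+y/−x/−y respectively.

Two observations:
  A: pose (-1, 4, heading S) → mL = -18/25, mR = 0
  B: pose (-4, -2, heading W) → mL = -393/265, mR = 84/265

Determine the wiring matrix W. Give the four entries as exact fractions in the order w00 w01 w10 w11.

obs A: pose=(-1,4,S) → sL=12/25, sR=12/25, mL=-18/25, mR=0
obs B: pose=(-4,-2,W) → sL=6/5, sR=30/53, mL=-393/265, mR=84/265
sensor matrix S = [[12/25, 12/25], [6/5, 30/53]]; det S = -2016/6625
solve [mL_A; mL_B] = S·[w00; w01] and [mR_A; mR_B] = S·[w10; w11]:
  w00 = -1, w01 = -1/2, w10 = 1/2, w11 = -1/2

-1 -1/2 1/2 -1/2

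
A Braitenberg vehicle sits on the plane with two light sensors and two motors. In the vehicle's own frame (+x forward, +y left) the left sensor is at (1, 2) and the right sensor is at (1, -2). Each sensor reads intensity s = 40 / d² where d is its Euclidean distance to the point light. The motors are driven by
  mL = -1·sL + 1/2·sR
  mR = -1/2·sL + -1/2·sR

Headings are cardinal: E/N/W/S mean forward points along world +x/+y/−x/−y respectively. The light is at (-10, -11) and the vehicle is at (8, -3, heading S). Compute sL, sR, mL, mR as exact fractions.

40/449 8/61 -644/27389 -3016/27389

left sensor world pos  = (10, -4); dL² = 449
right sensor world pos = (6, -4); dR² = 305
sL = 40/449 = 40/449
sR = 40/305 = 8/61
mL = -1·sL + 1/2·sR = -644/27389
mR = -1/2·sL + -1/2·sR = -3016/27389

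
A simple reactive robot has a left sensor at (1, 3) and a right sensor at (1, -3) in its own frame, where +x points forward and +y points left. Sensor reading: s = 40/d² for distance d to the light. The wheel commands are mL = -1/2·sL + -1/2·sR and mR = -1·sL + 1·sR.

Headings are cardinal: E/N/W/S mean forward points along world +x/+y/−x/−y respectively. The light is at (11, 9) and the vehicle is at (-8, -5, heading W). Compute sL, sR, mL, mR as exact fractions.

left sensor world pos  = (-9, -8); dL² = 689
right sensor world pos = (-9, -2); dR² = 521
sL = 40/689 = 40/689
sR = 40/521 = 40/521
mL = -1/2·sL + -1/2·sR = -24200/358969
mR = -1·sL + 1·sR = 6720/358969

40/689 40/521 -24200/358969 6720/358969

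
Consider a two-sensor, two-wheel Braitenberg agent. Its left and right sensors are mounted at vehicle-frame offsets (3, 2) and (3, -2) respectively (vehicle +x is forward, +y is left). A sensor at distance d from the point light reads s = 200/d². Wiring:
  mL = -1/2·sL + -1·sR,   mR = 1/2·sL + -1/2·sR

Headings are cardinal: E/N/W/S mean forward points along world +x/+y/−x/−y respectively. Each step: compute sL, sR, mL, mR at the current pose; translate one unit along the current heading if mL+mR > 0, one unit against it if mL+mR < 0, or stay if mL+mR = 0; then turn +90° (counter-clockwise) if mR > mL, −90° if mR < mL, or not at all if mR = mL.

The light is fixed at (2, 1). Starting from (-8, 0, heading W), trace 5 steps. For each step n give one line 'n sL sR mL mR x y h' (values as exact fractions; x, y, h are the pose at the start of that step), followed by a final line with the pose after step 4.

n=0: pose=(-8,0,W); sL=100/89, sR=20/17; mL=-2630/1513, mR=-40/1513; mL+mR=-30/17 → advance -1; mR−mL=2590/1513 → turn +1·90°
n=1: pose=(-7,0,S); sL=40/13, sR=200/137; mL=-5340/1781, mR=1440/1781; mL+mR=-300/137 → advance -1; mR−mL=6780/1781 → turn +1·90°
n=2: pose=(-7,1,E); sL=5, sR=5; mL=-15/2, mR=0; mL+mR=-15/2 → advance -1; mR−mL=15/2 → turn +1·90°
n=3: pose=(-8,1,N); sL=200/153, sR=200/73; mL=-37900/11169, mR=-8000/11169; mL+mR=-300/73 → advance -1; mR−mL=29900/11169 → turn +1·90°
n=4: pose=(-8,0,W); sL=100/89, sR=20/17; mL=-2630/1513, mR=-40/1513; mL+mR=-30/17 → advance -1; mR−mL=2590/1513 → turn +1·90°

0 100/89 20/17 -2630/1513 -40/1513 -8 0 W
1 40/13 200/137 -5340/1781 1440/1781 -7 0 S
2 5 5 -15/2 0 -7 1 E
3 200/153 200/73 -37900/11169 -8000/11169 -8 1 N
4 100/89 20/17 -2630/1513 -40/1513 -8 0 W
final -7 0 S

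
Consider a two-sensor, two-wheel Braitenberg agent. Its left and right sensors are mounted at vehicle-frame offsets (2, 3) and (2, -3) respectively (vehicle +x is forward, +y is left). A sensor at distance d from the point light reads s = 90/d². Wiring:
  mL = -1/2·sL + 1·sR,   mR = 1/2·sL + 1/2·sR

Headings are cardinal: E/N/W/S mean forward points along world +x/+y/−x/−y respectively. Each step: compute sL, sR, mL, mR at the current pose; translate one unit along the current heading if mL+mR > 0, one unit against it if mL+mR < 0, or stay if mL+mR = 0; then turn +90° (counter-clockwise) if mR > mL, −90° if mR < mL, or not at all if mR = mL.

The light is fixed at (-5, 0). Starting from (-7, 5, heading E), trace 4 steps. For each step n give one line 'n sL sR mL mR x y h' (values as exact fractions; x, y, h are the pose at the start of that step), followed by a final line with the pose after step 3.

0 45/32 45/2 1395/64 765/64 -7 5 E
1 90/13 18/5 9/65 342/65 -6 5 S
2 9/5 45 441/10 117/5 -6 4 E
3 90/13 90/13 45/13 90/13 -5 4 S
final -5 3 E

n=0: pose=(-7,5,E); sL=45/32, sR=45/2; mL=1395/64, mR=765/64; mL+mR=135/4 → advance +1; mR−mL=-315/32 → turn -1·90°
n=1: pose=(-6,5,S); sL=90/13, sR=18/5; mL=9/65, mR=342/65; mL+mR=27/5 → advance +1; mR−mL=333/65 → turn +1·90°
n=2: pose=(-6,4,E); sL=9/5, sR=45; mL=441/10, mR=117/5; mL+mR=135/2 → advance +1; mR−mL=-207/10 → turn -1·90°
n=3: pose=(-5,4,S); sL=90/13, sR=90/13; mL=45/13, mR=90/13; mL+mR=135/13 → advance +1; mR−mL=45/13 → turn +1·90°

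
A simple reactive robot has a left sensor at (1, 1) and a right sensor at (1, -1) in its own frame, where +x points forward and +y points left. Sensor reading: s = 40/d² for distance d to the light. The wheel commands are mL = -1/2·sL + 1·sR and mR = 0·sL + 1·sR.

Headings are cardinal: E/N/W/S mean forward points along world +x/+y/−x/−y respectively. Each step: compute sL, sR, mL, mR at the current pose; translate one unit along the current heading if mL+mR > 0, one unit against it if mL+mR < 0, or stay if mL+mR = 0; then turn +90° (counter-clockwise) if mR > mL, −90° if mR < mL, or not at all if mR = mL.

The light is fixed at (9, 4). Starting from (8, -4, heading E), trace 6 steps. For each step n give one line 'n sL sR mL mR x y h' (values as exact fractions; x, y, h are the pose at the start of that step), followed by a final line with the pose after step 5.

n=0: pose=(8,-4,E); sL=40/49, sR=40/81; mL=340/3969, mR=40/81; mL+mR=2300/3969 → advance +1; mR−mL=20/49 → turn +1·90°
n=1: pose=(9,-4,N); sL=4/5, sR=4/5; mL=2/5, mR=4/5; mL+mR=6/5 → advance +1; mR−mL=2/5 → turn +1·90°
n=2: pose=(9,-3,W); sL=8/13, sR=40/37; mL=372/481, mR=40/37; mL+mR=892/481 → advance +1; mR−mL=4/13 → turn +1·90°
n=3: pose=(8,-3,S); sL=5/8, sR=10/17; mL=75/272, mR=10/17; mL+mR=235/272 → advance +1; mR−mL=5/16 → turn +1·90°
n=4: pose=(8,-4,E); sL=40/49, sR=40/81; mL=340/3969, mR=40/81; mL+mR=2300/3969 → advance +1; mR−mL=20/49 → turn +1·90°
n=5: pose=(9,-4,N); sL=4/5, sR=4/5; mL=2/5, mR=4/5; mL+mR=6/5 → advance +1; mR−mL=2/5 → turn +1·90°

0 40/49 40/81 340/3969 40/81 8 -4 E
1 4/5 4/5 2/5 4/5 9 -4 N
2 8/13 40/37 372/481 40/37 9 -3 W
3 5/8 10/17 75/272 10/17 8 -3 S
4 40/49 40/81 340/3969 40/81 8 -4 E
5 4/5 4/5 2/5 4/5 9 -4 N
final 9 -3 W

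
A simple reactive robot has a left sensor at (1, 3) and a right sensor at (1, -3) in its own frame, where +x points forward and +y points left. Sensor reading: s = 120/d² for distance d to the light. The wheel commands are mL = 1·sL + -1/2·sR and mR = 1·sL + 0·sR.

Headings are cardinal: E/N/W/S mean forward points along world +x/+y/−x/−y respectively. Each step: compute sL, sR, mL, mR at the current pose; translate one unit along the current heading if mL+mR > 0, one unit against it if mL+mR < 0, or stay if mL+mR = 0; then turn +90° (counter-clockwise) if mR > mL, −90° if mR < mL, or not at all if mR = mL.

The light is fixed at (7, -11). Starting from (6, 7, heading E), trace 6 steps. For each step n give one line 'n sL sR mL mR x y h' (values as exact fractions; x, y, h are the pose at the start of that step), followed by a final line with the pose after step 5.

n=0: pose=(6,7,E); sL=40/147, sR=8/15; mL=4/735, mR=40/147; mL+mR=68/245 → advance +1; mR−mL=4/15 → turn +1·90°
n=1: pose=(7,7,N); sL=12/37, sR=12/37; mL=6/37, mR=12/37; mL+mR=18/37 → advance +1; mR−mL=6/37 → turn +1·90°
n=2: pose=(7,8,W); sL=120/257, sR=24/97; mL=8556/24929, mR=120/257; mL+mR=20196/24929 → advance +1; mR−mL=12/97 → turn +1·90°
n=3: pose=(6,8,S); sL=15/41, sR=6/17; mL=132/697, mR=15/41; mL+mR=387/697 → advance +1; mR−mL=3/17 → turn +1·90°
n=4: pose=(6,7,E); sL=40/147, sR=8/15; mL=4/735, mR=40/147; mL+mR=68/245 → advance +1; mR−mL=4/15 → turn +1·90°
n=5: pose=(7,7,N); sL=12/37, sR=12/37; mL=6/37, mR=12/37; mL+mR=18/37 → advance +1; mR−mL=6/37 → turn +1·90°

0 40/147 8/15 4/735 40/147 6 7 E
1 12/37 12/37 6/37 12/37 7 7 N
2 120/257 24/97 8556/24929 120/257 7 8 W
3 15/41 6/17 132/697 15/41 6 8 S
4 40/147 8/15 4/735 40/147 6 7 E
5 12/37 12/37 6/37 12/37 7 7 N
final 7 8 W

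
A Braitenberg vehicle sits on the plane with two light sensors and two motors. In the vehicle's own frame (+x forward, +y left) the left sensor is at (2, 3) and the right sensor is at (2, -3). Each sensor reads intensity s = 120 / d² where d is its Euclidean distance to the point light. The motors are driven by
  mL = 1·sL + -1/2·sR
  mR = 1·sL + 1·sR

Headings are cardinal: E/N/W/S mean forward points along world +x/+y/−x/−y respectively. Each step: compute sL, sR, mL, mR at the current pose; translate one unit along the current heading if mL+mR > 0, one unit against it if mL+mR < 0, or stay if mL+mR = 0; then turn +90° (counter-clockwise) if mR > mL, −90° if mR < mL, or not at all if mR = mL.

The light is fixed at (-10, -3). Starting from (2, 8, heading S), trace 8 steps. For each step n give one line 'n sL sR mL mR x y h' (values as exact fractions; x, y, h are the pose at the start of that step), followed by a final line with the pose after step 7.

n=0: pose=(2,8,S); sL=20/51, sR=20/27; mL=10/459, mR=520/459; mL+mR=530/459 → advance +1; mR−mL=10/9 → turn +1·90°
n=1: pose=(2,7,E); sL=24/73, sR=24/49; mL=300/3577, mR=2928/3577; mL+mR=3228/3577 → advance +1; mR−mL=36/49 → turn +1·90°
n=2: pose=(3,7,N); sL=30/61, sR=3/10; mL=417/1220, mR=483/610; mL+mR=1383/1220 → advance +1; mR−mL=9/20 → turn +1·90°
n=3: pose=(3,8,W); sL=24/37, sR=120/317; mL=5388/11729, mR=12048/11729; mL+mR=17436/11729 → advance +1; mR−mL=180/317 → turn +1·90°
n=4: pose=(2,8,S); sL=20/51, sR=20/27; mL=10/459, mR=520/459; mL+mR=530/459 → advance +1; mR−mL=10/9 → turn +1·90°
n=5: pose=(2,7,E); sL=24/73, sR=24/49; mL=300/3577, mR=2928/3577; mL+mR=3228/3577 → advance +1; mR−mL=36/49 → turn +1·90°
n=6: pose=(3,7,N); sL=30/61, sR=3/10; mL=417/1220, mR=483/610; mL+mR=1383/1220 → advance +1; mR−mL=9/20 → turn +1·90°
n=7: pose=(3,8,W); sL=24/37, sR=120/317; mL=5388/11729, mR=12048/11729; mL+mR=17436/11729 → advance +1; mR−mL=180/317 → turn +1·90°

0 20/51 20/27 10/459 520/459 2 8 S
1 24/73 24/49 300/3577 2928/3577 2 7 E
2 30/61 3/10 417/1220 483/610 3 7 N
3 24/37 120/317 5388/11729 12048/11729 3 8 W
4 20/51 20/27 10/459 520/459 2 8 S
5 24/73 24/49 300/3577 2928/3577 2 7 E
6 30/61 3/10 417/1220 483/610 3 7 N
7 24/37 120/317 5388/11729 12048/11729 3 8 W
final 2 8 S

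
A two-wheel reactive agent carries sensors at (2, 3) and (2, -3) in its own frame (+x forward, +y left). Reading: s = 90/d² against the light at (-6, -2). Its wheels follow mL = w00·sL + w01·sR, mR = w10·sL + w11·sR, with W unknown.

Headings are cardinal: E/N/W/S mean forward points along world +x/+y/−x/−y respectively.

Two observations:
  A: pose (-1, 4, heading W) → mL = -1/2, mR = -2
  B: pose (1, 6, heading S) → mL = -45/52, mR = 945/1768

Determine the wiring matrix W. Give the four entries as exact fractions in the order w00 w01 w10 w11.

0 -1/2 -1/2 1/2

obs A: pose=(-1,4,W) → sL=5, sR=1, mL=-1/2, mR=-2
obs B: pose=(1,6,S) → sL=45/68, sR=45/26, mL=-45/52, mR=945/1768
sensor matrix S = [[5, 1], [45/68, 45/26]]; det S = 7065/884
solve [mL_A; mL_B] = S·[w00; w01] and [mR_A; mR_B] = S·[w10; w11]:
  w00 = 0, w01 = -1/2, w10 = -1/2, w11 = 1/2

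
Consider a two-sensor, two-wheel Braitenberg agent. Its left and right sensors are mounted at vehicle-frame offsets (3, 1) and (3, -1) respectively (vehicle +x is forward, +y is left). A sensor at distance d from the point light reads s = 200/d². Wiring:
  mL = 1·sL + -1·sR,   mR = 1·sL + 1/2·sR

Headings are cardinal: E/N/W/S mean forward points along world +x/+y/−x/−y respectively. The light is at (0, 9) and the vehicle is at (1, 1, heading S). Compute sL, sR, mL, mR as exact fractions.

8/5 200/121 -32/605 1468/605

left sensor world pos  = (2, -2); dL² = 125
right sensor world pos = (0, -2); dR² = 121
sL = 200/125 = 8/5
sR = 200/121 = 200/121
mL = 1·sL + -1·sR = -32/605
mR = 1·sL + 1/2·sR = 1468/605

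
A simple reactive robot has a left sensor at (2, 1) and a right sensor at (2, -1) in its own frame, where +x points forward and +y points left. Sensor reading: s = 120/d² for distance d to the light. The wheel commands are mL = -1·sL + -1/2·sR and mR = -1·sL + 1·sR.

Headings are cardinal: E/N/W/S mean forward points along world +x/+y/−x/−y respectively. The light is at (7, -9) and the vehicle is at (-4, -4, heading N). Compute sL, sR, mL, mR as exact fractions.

left sensor world pos  = (-5, -2); dL² = 193
right sensor world pos = (-3, -2); dR² = 149
sL = 120/193 = 120/193
sR = 120/149 = 120/149
mL = -1·sL + -1/2·sR = -29460/28757
mR = -1·sL + 1·sR = 5280/28757

120/193 120/149 -29460/28757 5280/28757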